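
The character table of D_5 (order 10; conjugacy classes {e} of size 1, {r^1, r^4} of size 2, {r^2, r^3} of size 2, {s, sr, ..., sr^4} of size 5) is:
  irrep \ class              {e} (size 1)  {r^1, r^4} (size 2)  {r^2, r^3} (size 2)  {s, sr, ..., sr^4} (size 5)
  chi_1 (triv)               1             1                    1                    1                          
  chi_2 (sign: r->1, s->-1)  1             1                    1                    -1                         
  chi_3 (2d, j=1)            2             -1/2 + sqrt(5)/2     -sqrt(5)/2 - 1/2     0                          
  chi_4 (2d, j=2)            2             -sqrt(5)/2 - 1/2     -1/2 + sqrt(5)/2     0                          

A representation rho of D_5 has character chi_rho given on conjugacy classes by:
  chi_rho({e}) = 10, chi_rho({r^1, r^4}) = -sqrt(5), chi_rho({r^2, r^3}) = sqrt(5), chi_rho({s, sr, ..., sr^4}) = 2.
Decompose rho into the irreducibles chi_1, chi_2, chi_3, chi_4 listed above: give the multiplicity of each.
Multiplicities: chi_1: 2, chi_2: 0, chi_3: 1, chi_4: 3.

Solution. Use <chi_rho, chi> = (1/|G|) sum_C |C| * chi_rho(C) * conj(chi(C)) with |G| = 10 for each irreducible chi in the table:
  <chi_rho, chi_1> = (1/10)[1*(10)*conj(1) + 2*(-sqrt(5))*conj(1) + 2*(sqrt(5))*conj(1) + 5*(2)*conj(1)]
      = (1/10)[(10) + (-2*sqrt(5)) + (2*sqrt(5)) + (10)] = 20/10 = 2
  <chi_rho, chi_2> = (1/10)[1*(10)*conj(1) + 2*(-sqrt(5))*conj(1) + 2*(sqrt(5))*conj(1) + 5*(2)*conj(-1)]
      = (1/10)[(10) + (-2*sqrt(5)) + (2*sqrt(5)) + (-10)] = 0/10 = 0
  <chi_rho, chi_3> = (1/10)[1*(10)*conj(2) + 2*(-sqrt(5))*conj(-1/2 + sqrt(5)/2) + 2*(sqrt(5))*conj(-sqrt(5)/2 - 1/2) + 5*(2)*conj(0)]
      = (1/10)[(20) + (-5 + sqrt(5)) + (-5 - sqrt(5)) + (0)] = 10/10 = 1
  <chi_rho, chi_4> = (1/10)[1*(10)*conj(2) + 2*(-sqrt(5))*conj(-sqrt(5)/2 - 1/2) + 2*(sqrt(5))*conj(-1/2 + sqrt(5)/2) + 5*(2)*conj(0)]
      = (1/10)[(20) + (sqrt(5) + 5) + (5 - sqrt(5)) + (0)] = 30/10 = 3
Dimension check: dim(rho) = sum (mult * dim) = 2*1 + 0*1 + 1*2 + 3*2 = 10 = chi_rho(e) = 10.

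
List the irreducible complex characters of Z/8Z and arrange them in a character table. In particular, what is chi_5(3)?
Character table of Z/8Z (irreps indexed chi_0,...,chi_7 with chi_k(m) = zeta_8^(k*m), zeta_8 = exp(2*pi*i/8)):
  irrep \ class  {0} (size 1)  {1} (size 1)    {2} (size 1)  {3} (size 1)    {4} (size 1)  {5} (size 1)    {6} (size 1)  {7} (size 1)  
  chi_0          1             1               1             1               1             1               1             1             
  chi_1          1             exp(I*pi/4)     I             exp(3*I*pi/4)   -1            exp(-3*I*pi/4)  -I            exp(-I*pi/4)  
  chi_2          1             I               -1            -I              1             I               -1            -I            
  chi_3          1             exp(3*I*pi/4)   -I            exp(I*pi/4)     -1            exp(-I*pi/4)    I             exp(-3*I*pi/4)
  chi_4          1             -1              1             -1              1             -1              1             -1            
  chi_5          1             exp(-3*I*pi/4)  I             exp(-I*pi/4)    -1            exp(I*pi/4)     -I            exp(3*I*pi/4) 
  chi_6          1             -I              -1            I               1             -I              -1            I             
  chi_7          1             exp(-I*pi/4)    -I            exp(-3*I*pi/4)  -1            exp(3*I*pi/4)   I             exp(I*pi/4)   

Spot check: chi_5(3) = zeta_8^(5*3) = zeta_8^15 = exp(-I*pi/4).

Z/8Z is abelian, so all 8 irreducible complex representations are 1-dimensional. They are given by chi_k(m) = zeta_8^(k*m) for k = 0,...,7. Row orthogonality: sum_m chi_k(m) conj(chi_l(m)) = 8 * [k = l].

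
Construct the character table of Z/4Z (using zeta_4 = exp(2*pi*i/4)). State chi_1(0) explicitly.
Character table of Z/4Z (irreps indexed chi_0,...,chi_3 with chi_k(m) = zeta_4^(k*m), zeta_4 = exp(2*pi*i/4)):
  irrep \ class  {0} (size 1)  {1} (size 1)  {2} (size 1)  {3} (size 1)
  chi_0          1             1             1             1           
  chi_1          1             I             -1            -I          
  chi_2          1             -1            1             -1          
  chi_3          1             -I            -1            I           

Spot check: chi_1(0) = zeta_4^(1*0) = zeta_4^0 = 1.

Details: Z/4Z is abelian, so all 4 irreducible complex representations are 1-dimensional. They are given by chi_k(m) = zeta_4^(k*m) for k = 0,...,3. Row orthogonality: sum_m chi_k(m) conj(chi_l(m)) = 4 * [k = l].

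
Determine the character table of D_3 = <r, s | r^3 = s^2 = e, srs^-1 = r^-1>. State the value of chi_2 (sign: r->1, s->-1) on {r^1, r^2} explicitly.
Conjugacy classes: {e} of size 1, {r^1, r^2} of size 2, {s, sr, ..., sr^2} of size 3.
Character table:
  irrep \ class              {e} (size 1)  {r^1, r^2} (size 2)  {s, sr, ..., sr^2} (size 3)
  chi_1 (triv)               1             1                    1                          
  chi_2 (sign: r->1, s->-1)  1             1                    -1                         
  chi_3 (2d, j=1)            2             -1                   0                          

Spot check: chi_2 (sign: r->1, s->-1) on {r^1, r^2} = 1.

Proof sketch: D_3 has order 2*3 = 6 with 3 conjugacy classes, hence 3 irreducibles. Sum of squared dims 1 + 1 + 4 = 6 = |G|. Linear characters come from the abelianisation; the 2-dimensional irreps have character r^k -> 2*cos(2*pi*j*k/3), reflections -> 0.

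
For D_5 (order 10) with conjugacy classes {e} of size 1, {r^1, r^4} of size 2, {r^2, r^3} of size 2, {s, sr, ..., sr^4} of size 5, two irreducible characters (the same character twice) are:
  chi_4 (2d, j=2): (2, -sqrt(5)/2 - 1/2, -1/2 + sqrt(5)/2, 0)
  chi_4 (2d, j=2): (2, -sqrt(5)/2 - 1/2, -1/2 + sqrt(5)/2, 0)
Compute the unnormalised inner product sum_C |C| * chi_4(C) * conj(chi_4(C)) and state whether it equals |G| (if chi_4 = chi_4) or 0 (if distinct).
Sum = 10 = |G| = 10; so <chi_4, chi_4> = 1 (norm-1 confirms irreducibility).

Compute term by term over conjugacy classes (|C| * chi_4(C) * conj(chi_4(C))):
  1*(2)*conj(2) + 2*(-sqrt(5)/2 - 1/2)*conj(-sqrt(5)/2 - 1/2) + 2*(-1/2 + sqrt(5)/2)*conj(-1/2 + sqrt(5)/2) + 5*(0)*conj(0)
  = (4) + (sqrt(5) + 3) + (3 - sqrt(5)) + (0)
  = 10.
Dividing by |G| = 10 gives 10/10 = 1, matching the row-orthogonality relation <chi_4, chi_4> = [chi_4 = chi_4].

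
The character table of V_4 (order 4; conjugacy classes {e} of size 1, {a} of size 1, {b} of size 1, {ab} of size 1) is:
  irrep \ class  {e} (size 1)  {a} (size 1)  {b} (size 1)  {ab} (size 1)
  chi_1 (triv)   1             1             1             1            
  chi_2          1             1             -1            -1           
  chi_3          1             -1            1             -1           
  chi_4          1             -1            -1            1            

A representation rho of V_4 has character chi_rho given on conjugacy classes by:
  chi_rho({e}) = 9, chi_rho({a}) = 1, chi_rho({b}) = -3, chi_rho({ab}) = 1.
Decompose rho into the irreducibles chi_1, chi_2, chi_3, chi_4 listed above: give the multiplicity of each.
Multiplicities: chi_1: 2, chi_2: 3, chi_3: 1, chi_4: 3.

Why: Use <chi_rho, chi> = (1/|G|) sum_C |C| * chi_rho(C) * conj(chi(C)) with |G| = 4 for each irreducible chi in the table:
  <chi_rho, chi_1> = (1/4)[1*(9)*conj(1) + 1*(1)*conj(1) + 1*(-3)*conj(1) + 1*(1)*conj(1)]
      = (1/4)[(9) + (1) + (-3) + (1)] = 8/4 = 2
  <chi_rho, chi_2> = (1/4)[1*(9)*conj(1) + 1*(1)*conj(1) + 1*(-3)*conj(-1) + 1*(1)*conj(-1)]
      = (1/4)[(9) + (1) + (3) + (-1)] = 12/4 = 3
  <chi_rho, chi_3> = (1/4)[1*(9)*conj(1) + 1*(1)*conj(-1) + 1*(-3)*conj(1) + 1*(1)*conj(-1)]
      = (1/4)[(9) + (-1) + (-3) + (-1)] = 4/4 = 1
  <chi_rho, chi_4> = (1/4)[1*(9)*conj(1) + 1*(1)*conj(-1) + 1*(-3)*conj(-1) + 1*(1)*conj(1)]
      = (1/4)[(9) + (-1) + (3) + (1)] = 12/4 = 3
Dimension check: dim(rho) = sum (mult * dim) = 2*1 + 3*1 + 1*1 + 3*1 = 9 = chi_rho(e) = 9.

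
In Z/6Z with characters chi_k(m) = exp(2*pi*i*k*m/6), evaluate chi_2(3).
chi_2(3) = zeta_6^6 = 1

Justification: chi_2(3) = zeta_6^(2*3) = zeta_6^6. Since zeta_6^6 = 1, this equals zeta_6^0 = exp(2*pi*i*0/6) = 1.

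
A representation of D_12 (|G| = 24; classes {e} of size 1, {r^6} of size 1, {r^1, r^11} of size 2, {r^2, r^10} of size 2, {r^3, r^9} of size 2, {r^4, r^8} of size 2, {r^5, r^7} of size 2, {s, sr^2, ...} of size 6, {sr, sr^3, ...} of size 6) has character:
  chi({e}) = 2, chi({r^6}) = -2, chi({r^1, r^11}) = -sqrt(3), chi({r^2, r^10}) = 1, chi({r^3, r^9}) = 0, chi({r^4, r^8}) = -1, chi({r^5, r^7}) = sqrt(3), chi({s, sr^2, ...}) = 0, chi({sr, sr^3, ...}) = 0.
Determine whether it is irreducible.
Irreducible: <chi, chi> = 1.

Explanation: <chi, chi> = (1/|G|) sum_C |C| * |chi(C)|^2 = (1/24)[1*|2|^2 + 1*|-2|^2 + 2*|-sqrt(3)|^2 + 2*|1|^2 + 2*|0|^2 + 2*|-1|^2 + 2*|sqrt(3)|^2 + 6*|0|^2 + 6*|0|^2]
  = (1/24)[(4) + (4) + (6) + (2) + (0) + (2) + (6) + (0) + (0)] = 24/24 = 1.
A character is irreducible iff <chi, chi> = 1, so this representation is irreducible.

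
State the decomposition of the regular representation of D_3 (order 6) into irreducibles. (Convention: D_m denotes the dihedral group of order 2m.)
Each irreducible V_i of dimension d_i appears with multiplicity d_i, i.e. rho_reg = (direct sum over all irreducibles V_i) d_i V_i. The irreducible dimensions for D_3 are 1, 1, 2: 2 irreducibles of dimension 1, each with multiplicity 1; 1 irreducible of dimension 2, with multiplicity 2. Total dimension 2*1*1 + 1*2*2 = 6 = |G|.

Working: General theorem: in the regular representation of a finite group G, each irreducible appears with multiplicity equal to its dimension. Check: dim(rho_reg) = sum d_i^2 = 1 + 1 + 4 = 6 = |G|.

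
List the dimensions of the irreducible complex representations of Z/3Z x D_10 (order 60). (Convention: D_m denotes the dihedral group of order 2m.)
Dimensions: 1, 1, 1, 1, 1, 1, 1, 1, 1, 1, 1, 1, 2, 2, 2, 2, 2, 2, 2, 2, 2, 2, 2, 2

Reasoning: There are 24 irreducibles (= number of conjugacy classes). Their dimensions d_i satisfy sum d_i^2 = |G| = 60: 1 + 1 + 1 + 1 + 1 + 1 + 1 + 1 + 1 + 1 + 1 + 1 + 4 + 4 + 4 + 4 + 4 + 4 + 4 + 4 + 4 + 4 + 4 + 4 = 60. (For the product with Z/3Z: each of the 3 1-dim characters of Z/3Z tensors with each irrep of D_10, giving 3 copies of each D_10-dimension.)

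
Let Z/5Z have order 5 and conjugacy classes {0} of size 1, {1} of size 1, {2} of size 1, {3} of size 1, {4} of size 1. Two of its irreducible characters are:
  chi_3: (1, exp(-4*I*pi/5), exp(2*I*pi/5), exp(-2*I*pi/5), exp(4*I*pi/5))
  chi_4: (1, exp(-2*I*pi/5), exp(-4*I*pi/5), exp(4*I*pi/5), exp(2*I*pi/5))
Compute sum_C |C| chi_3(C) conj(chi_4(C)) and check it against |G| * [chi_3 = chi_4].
Sum = 0; so <chi_3, chi_4> = 0 (distinct irreducibles are orthogonal).

Reasoning: Compute term by term over conjugacy classes (|C| * chi_3(C) * conj(chi_4(C))):
  1*(1)*conj(1) + 1*(exp(-4*I*pi/5))*conj(exp(-2*I*pi/5)) + 1*(exp(2*I*pi/5))*conj(exp(-4*I*pi/5)) + 1*(exp(-2*I*pi/5))*conj(exp(4*I*pi/5)) + 1*(exp(4*I*pi/5))*conj(exp(2*I*pi/5))
  = (1) + (exp(-2*I*pi/5)) + (exp(-4*I*pi/5)) + (exp(4*I*pi/5)) + (exp(2*I*pi/5))
  = 0.
(Exp terms are combined using exp(i*s)*conj(exp(i*t)) = exp(i*(s-t)), and sums of them are collapsed using the identity that for every m > 1 the m distinct m-th roots of unity sum to 0, e.g. 1 + exp(2*I*pi/3) + exp(-2*I*pi/3) = 0.)
Dividing by |G| = 5 gives 0/5 = 0, matching the row-orthogonality relation <chi_3, chi_4> = [chi_3 = chi_4].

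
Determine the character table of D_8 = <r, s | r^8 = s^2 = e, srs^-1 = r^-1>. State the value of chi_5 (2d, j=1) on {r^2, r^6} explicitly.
Conjugacy classes: {e} of size 1, {r^4} of size 1, {r^1, r^7} of size 2, {r^2, r^6} of size 2, {r^3, r^5} of size 2, {s, sr^2, ...} of size 4, {sr, sr^3, ...} of size 4.
Character table:
  irrep \ class              {e} (size 1)  {r^4} (size 1)  {r^1, r^7} (size 2)  {r^2, r^6} (size 2)  {r^3, r^5} (size 2)  {s, sr^2, ...} (size 4)  {sr, sr^3, ...} (size 4)
  chi_1 (triv)               1             1               1                    1                    1                    1                        1                       
  chi_2 (sign: r->1, s->-1)  1             1               1                    1                    1                    -1                       -1                      
  chi_3 (r->-1, s->1)        1             1               -1                   1                    -1                   1                        -1                      
  chi_4 (r->-1, s->-1)       1             1               -1                   1                    -1                   -1                       1                       
  chi_5 (2d, j=1)            2             -2              sqrt(2)              0                    -sqrt(2)             0                        0                       
  chi_6 (2d, j=2)            2             2               0                    -2                   0                    0                        0                       
  chi_7 (2d, j=3)            2             -2              -sqrt(2)             0                    sqrt(2)              0                        0                       

Spot check: chi_5 (2d, j=1) on {r^2, r^6} = 0.

Derivation: D_8 has order 2*8 = 16 with 7 conjugacy classes, hence 7 irreducibles. Sum of squared dims 1 + 1 + 1 + 1 + 4 + 4 + 4 = 16 = |G|. Linear characters come from the abelianisation; the 2-dimensional irreps have character r^k -> 2*cos(2*pi*j*k/8), reflections -> 0.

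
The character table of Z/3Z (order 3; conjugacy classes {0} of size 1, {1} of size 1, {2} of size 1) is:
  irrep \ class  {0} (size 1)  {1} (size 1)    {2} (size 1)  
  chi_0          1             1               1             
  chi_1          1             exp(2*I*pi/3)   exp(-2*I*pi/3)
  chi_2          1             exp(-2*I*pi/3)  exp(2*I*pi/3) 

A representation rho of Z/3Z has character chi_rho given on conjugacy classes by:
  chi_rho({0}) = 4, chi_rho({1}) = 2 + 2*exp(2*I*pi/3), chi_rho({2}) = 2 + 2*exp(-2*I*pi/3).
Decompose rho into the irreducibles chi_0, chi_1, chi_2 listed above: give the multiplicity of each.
Multiplicities: chi_0: 2, chi_1: 2, chi_2: 0.

Why: Use <chi_rho, chi> = (1/|G|) sum_C |C| * chi_rho(C) * conj(chi(C)) with |G| = 3 for each irreducible chi in the table:
  <chi_rho, chi_0> = (1/3)[1*(4)*conj(1) + 1*(2 + 2*exp(2*I*pi/3))*conj(1) + 1*(2 + 2*exp(-2*I*pi/3))*conj(1)]
      = (1/3)[(4) + (2 + 2*exp(2*I*pi/3)) + (2 + 2*exp(-2*I*pi/3))] = 6/3 = 2
  <chi_rho, chi_1> = (1/3)[1*(4)*conj(1) + 1*(2 + 2*exp(2*I*pi/3))*conj(exp(2*I*pi/3)) + 1*(2 + 2*exp(-2*I*pi/3))*conj(exp(-2*I*pi/3))]
      = (1/3)[(4) + (2 + 2*exp(-2*I*pi/3)) + (2 + 2*exp(2*I*pi/3))] = 6/3 = 2
  <chi_rho, chi_2> = (1/3)[1*(4)*conj(1) + 1*(2 + 2*exp(2*I*pi/3))*conj(exp(-2*I*pi/3)) + 1*(2 + 2*exp(-2*I*pi/3))*conj(exp(2*I*pi/3))]
      = (1/3)[(4) + (-2) + (-2)] = 0/3 = 0
(Exp terms are combined using exp(i*s)*conj(exp(i*t)) = exp(i*(s-t)), and sums of them are collapsed using the identity that for every m > 1 the m distinct m-th roots of unity sum to 0, e.g. 1 + exp(2*I*pi/3) + exp(-2*I*pi/3) = 0.)
Dimension check: dim(rho) = sum (mult * dim) = 2*1 + 2*1 + 0*1 = 4 = chi_rho(e) = 4.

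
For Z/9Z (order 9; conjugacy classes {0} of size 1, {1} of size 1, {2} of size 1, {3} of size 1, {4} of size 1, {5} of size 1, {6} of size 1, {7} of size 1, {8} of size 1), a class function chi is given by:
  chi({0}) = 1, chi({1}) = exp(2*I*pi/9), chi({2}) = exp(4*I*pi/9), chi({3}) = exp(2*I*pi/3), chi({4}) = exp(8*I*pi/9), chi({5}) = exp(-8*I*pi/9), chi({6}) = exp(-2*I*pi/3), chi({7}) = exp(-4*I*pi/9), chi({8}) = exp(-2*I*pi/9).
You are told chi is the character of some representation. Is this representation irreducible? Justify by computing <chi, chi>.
Irreducible: <chi, chi> = 1.

Derivation: <chi, chi> = (1/|G|) sum_C |C| * |chi(C)|^2 = (1/9)[1*|1|^2 + 1*|exp(2*I*pi/9)|^2 + 1*|exp(4*I*pi/9)|^2 + 1*|exp(2*I*pi/3)|^2 + 1*|exp(8*I*pi/9)|^2 + 1*|exp(-8*I*pi/9)|^2 + 1*|exp(-2*I*pi/3)|^2 + 1*|exp(-4*I*pi/9)|^2 + 1*|exp(-2*I*pi/9)|^2]
  = (1/9)[(1) + (1) + (1) + (1) + (1) + (1) + (1) + (1) + (1)] = 9/9 = 1.
(Exp terms are combined using exp(i*s)*conj(exp(i*t)) = exp(i*(s-t)), and sums of them are collapsed using the identity that for every m > 1 the m distinct m-th roots of unity sum to 0, e.g. 1 + exp(2*I*pi/3) + exp(-2*I*pi/3) = 0.)
A character is irreducible iff <chi, chi> = 1, so this representation is irreducible.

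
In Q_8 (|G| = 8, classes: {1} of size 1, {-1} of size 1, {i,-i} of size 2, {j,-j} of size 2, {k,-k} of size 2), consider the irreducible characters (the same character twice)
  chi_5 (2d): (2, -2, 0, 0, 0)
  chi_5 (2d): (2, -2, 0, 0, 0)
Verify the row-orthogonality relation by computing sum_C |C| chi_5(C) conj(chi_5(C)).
Sum = 8 = |G| = 8; so <chi_5, chi_5> = 1 (norm-1 confirms irreducibility).

Reasoning: Compute term by term over conjugacy classes (|C| * chi_5(C) * conj(chi_5(C))):
  1*(2)*conj(2) + 1*(-2)*conj(-2) + 2*(0)*conj(0) + 2*(0)*conj(0) + 2*(0)*conj(0)
  = (4) + (4) + (0) + (0) + (0)
  = 8.
Dividing by |G| = 8 gives 8/8 = 1, matching the row-orthogonality relation <chi_5, chi_5> = [chi_5 = chi_5].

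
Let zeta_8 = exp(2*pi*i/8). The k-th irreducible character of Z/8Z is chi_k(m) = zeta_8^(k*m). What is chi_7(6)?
chi_7(6) = zeta_8^42 = I

Why: chi_7(6) = zeta_8^(7*6) = zeta_8^42. Since zeta_8^8 = 1, this equals zeta_8^2 = exp(2*pi*i*2/8) = I.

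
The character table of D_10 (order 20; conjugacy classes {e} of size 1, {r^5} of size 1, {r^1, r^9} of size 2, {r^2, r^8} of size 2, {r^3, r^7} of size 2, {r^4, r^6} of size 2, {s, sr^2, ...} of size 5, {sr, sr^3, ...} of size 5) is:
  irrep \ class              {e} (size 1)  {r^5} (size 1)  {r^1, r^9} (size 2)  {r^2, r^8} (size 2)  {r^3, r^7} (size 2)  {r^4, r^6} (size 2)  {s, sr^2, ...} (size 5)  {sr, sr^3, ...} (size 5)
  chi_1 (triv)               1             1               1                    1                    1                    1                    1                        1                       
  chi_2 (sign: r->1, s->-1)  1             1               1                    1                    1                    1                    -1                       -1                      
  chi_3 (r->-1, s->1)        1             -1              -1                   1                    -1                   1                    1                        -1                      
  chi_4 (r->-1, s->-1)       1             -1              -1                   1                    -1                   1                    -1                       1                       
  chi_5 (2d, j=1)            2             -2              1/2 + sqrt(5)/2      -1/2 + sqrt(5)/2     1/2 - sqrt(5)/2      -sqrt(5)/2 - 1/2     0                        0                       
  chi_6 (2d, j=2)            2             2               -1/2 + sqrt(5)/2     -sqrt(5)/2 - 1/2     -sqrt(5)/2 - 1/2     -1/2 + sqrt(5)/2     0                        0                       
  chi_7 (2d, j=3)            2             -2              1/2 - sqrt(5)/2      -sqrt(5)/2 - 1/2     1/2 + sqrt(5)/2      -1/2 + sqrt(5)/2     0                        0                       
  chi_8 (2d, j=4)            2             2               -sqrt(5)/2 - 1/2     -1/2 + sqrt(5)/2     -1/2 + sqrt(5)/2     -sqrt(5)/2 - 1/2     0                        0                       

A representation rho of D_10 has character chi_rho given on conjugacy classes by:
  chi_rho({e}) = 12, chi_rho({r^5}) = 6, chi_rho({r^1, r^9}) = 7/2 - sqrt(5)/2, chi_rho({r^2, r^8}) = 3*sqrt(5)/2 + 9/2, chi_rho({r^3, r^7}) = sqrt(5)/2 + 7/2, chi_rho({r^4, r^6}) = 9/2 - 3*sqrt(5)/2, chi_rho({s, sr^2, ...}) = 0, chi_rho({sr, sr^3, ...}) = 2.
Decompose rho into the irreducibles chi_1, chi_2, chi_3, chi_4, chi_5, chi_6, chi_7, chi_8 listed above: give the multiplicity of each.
Multiplicities: chi_1: 3, chi_2: 2, chi_3: 0, chi_4: 1, chi_5: 1, chi_6: 0, chi_7: 0, chi_8: 2.

Argument: Use <chi_rho, chi> = (1/|G|) sum_C |C| * chi_rho(C) * conj(chi(C)) with |G| = 20 for each irreducible chi in the table:
  <chi_rho, chi_1> = (1/20)[1*(12)*conj(1) + 1*(6)*conj(1) + 2*(7/2 - sqrt(5)/2)*conj(1) + 2*(3*sqrt(5)/2 + 9/2)*conj(1) + 2*(sqrt(5)/2 + 7/2)*conj(1) + 2*(9/2 - 3*sqrt(5)/2)*conj(1) + 5*(0)*conj(1) + 5*(2)*conj(1)]
      = (1/20)[(12) + (6) + (7 - sqrt(5)) + (3*sqrt(5) + 9) + (sqrt(5) + 7) + (9 - 3*sqrt(5)) + (0) + (10)] = 60/20 = 3
  <chi_rho, chi_2> = (1/20)[1*(12)*conj(1) + 1*(6)*conj(1) + 2*(7/2 - sqrt(5)/2)*conj(1) + 2*(3*sqrt(5)/2 + 9/2)*conj(1) + 2*(sqrt(5)/2 + 7/2)*conj(1) + 2*(9/2 - 3*sqrt(5)/2)*conj(1) + 5*(0)*conj(-1) + 5*(2)*conj(-1)]
      = (1/20)[(12) + (6) + (7 - sqrt(5)) + (3*sqrt(5) + 9) + (sqrt(5) + 7) + (9 - 3*sqrt(5)) + (0) + (-10)] = 40/20 = 2
  <chi_rho, chi_3> = (1/20)[1*(12)*conj(1) + 1*(6)*conj(-1) + 2*(7/2 - sqrt(5)/2)*conj(-1) + 2*(3*sqrt(5)/2 + 9/2)*conj(1) + 2*(sqrt(5)/2 + 7/2)*conj(-1) + 2*(9/2 - 3*sqrt(5)/2)*conj(1) + 5*(0)*conj(1) + 5*(2)*conj(-1)]
      = (1/20)[(12) + (-6) + (-7 + sqrt(5)) + (3*sqrt(5) + 9) + (-7 - sqrt(5)) + (9 - 3*sqrt(5)) + (0) + (-10)] = 0/20 = 0
  <chi_rho, chi_4> = (1/20)[1*(12)*conj(1) + 1*(6)*conj(-1) + 2*(7/2 - sqrt(5)/2)*conj(-1) + 2*(3*sqrt(5)/2 + 9/2)*conj(1) + 2*(sqrt(5)/2 + 7/2)*conj(-1) + 2*(9/2 - 3*sqrt(5)/2)*conj(1) + 5*(0)*conj(-1) + 5*(2)*conj(1)]
      = (1/20)[(12) + (-6) + (-7 + sqrt(5)) + (3*sqrt(5) + 9) + (-7 - sqrt(5)) + (9 - 3*sqrt(5)) + (0) + (10)] = 20/20 = 1
  <chi_rho, chi_5> = (1/20)[1*(12)*conj(2) + 1*(6)*conj(-2) + 2*(7/2 - sqrt(5)/2)*conj(1/2 + sqrt(5)/2) + 2*(3*sqrt(5)/2 + 9/2)*conj(-1/2 + sqrt(5)/2) + 2*(sqrt(5)/2 + 7/2)*conj(1/2 - sqrt(5)/2) + 2*(9/2 - 3*sqrt(5)/2)*conj(-sqrt(5)/2 - 1/2) + 5*(0)*conj(0) + 5*(2)*conj(0)]
      = (1/20)[(24) + (-12) + (1 + 3*sqrt(5)) + (3 + 3*sqrt(5)) + (1 - 3*sqrt(5)) + (3 - 3*sqrt(5)) + (0) + (0)] = 20/20 = 1
  <chi_rho, chi_6> = (1/20)[1*(12)*conj(2) + 1*(6)*conj(2) + 2*(7/2 - sqrt(5)/2)*conj(-1/2 + sqrt(5)/2) + 2*(3*sqrt(5)/2 + 9/2)*conj(-sqrt(5)/2 - 1/2) + 2*(sqrt(5)/2 + 7/2)*conj(-sqrt(5)/2 - 1/2) + 2*(9/2 - 3*sqrt(5)/2)*conj(-1/2 + sqrt(5)/2) + 5*(0)*conj(0) + 5*(2)*conj(0)]
      = (1/20)[(24) + (12) + (-6 + 4*sqrt(5)) + (-6*sqrt(5) - 12) + (-4*sqrt(5) - 6) + (-12 + 6*sqrt(5)) + (0) + (0)] = 0/20 = 0
  <chi_rho, chi_7> = (1/20)[1*(12)*conj(2) + 1*(6)*conj(-2) + 2*(7/2 - sqrt(5)/2)*conj(1/2 - sqrt(5)/2) + 2*(3*sqrt(5)/2 + 9/2)*conj(-sqrt(5)/2 - 1/2) + 2*(sqrt(5)/2 + 7/2)*conj(1/2 + sqrt(5)/2) + 2*(9/2 - 3*sqrt(5)/2)*conj(-1/2 + sqrt(5)/2) + 5*(0)*conj(0) + 5*(2)*conj(0)]
      = (1/20)[(24) + (-12) + (6 - 4*sqrt(5)) + (-6*sqrt(5) - 12) + (6 + 4*sqrt(5)) + (-12 + 6*sqrt(5)) + (0) + (0)] = 0/20 = 0
  <chi_rho, chi_8> = (1/20)[1*(12)*conj(2) + 1*(6)*conj(2) + 2*(7/2 - sqrt(5)/2)*conj(-sqrt(5)/2 - 1/2) + 2*(3*sqrt(5)/2 + 9/2)*conj(-1/2 + sqrt(5)/2) + 2*(sqrt(5)/2 + 7/2)*conj(-1/2 + sqrt(5)/2) + 2*(9/2 - 3*sqrt(5)/2)*conj(-sqrt(5)/2 - 1/2) + 5*(0)*conj(0) + 5*(2)*conj(0)]
      = (1/20)[(24) + (12) + (-3*sqrt(5) - 1) + (3 + 3*sqrt(5)) + (-1 + 3*sqrt(5)) + (3 - 3*sqrt(5)) + (0) + (0)] = 40/20 = 2
Dimension check: dim(rho) = sum (mult * dim) = 3*1 + 2*1 + 0*1 + 1*1 + 1*2 + 0*2 + 0*2 + 2*2 = 12 = chi_rho(e) = 12.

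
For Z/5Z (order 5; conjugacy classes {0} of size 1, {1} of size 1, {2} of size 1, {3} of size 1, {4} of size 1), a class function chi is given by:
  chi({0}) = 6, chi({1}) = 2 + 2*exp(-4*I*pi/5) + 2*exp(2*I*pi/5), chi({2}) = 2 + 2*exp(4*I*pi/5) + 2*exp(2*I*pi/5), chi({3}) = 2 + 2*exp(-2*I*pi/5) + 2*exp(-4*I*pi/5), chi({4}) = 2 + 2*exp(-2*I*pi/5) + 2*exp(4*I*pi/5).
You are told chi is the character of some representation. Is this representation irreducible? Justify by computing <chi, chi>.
Not irreducible (reducible): <chi, chi> = 12 > 1.

<chi, chi> = (1/|G|) sum_C |C| * |chi(C)|^2 = (1/5)[1*|6|^2 + 1*|2 + 2*exp(-4*I*pi/5) + 2*exp(2*I*pi/5)|^2 + 1*|2 + 2*exp(4*I*pi/5) + 2*exp(2*I*pi/5)|^2 + 1*|2 + 2*exp(-2*I*pi/5) + 2*exp(-4*I*pi/5)|^2 + 1*|2 + 2*exp(-2*I*pi/5) + 2*exp(4*I*pi/5)|^2]
  = (1/5)[(36) + (12 + 8*exp(-4*I*pi/5) + 4*exp(-2*I*pi/5) + 4*exp(2*I*pi/5) + 8*exp(4*I*pi/5)) + (12 + 8*exp(-2*I*pi/5) + 4*exp(-4*I*pi/5) + 4*exp(4*I*pi/5) + 8*exp(2*I*pi/5)) + (12 + 8*exp(-2*I*pi/5) + 4*exp(-4*I*pi/5) + 4*exp(4*I*pi/5) + 8*exp(2*I*pi/5)) + (12 + 8*exp(-4*I*pi/5) + 4*exp(-2*I*pi/5) + 4*exp(2*I*pi/5) + 8*exp(4*I*pi/5))] = 60/5 = 12.
(Exp terms are combined using exp(i*s)*conj(exp(i*t)) = exp(i*(s-t)), and sums of them are collapsed using the identity that for every m > 1 the m distinct m-th roots of unity sum to 0, e.g. 1 + exp(2*I*pi/3) + exp(-2*I*pi/3) = 0.)
A character is irreducible iff <chi, chi> = 1, so this representation is reducible.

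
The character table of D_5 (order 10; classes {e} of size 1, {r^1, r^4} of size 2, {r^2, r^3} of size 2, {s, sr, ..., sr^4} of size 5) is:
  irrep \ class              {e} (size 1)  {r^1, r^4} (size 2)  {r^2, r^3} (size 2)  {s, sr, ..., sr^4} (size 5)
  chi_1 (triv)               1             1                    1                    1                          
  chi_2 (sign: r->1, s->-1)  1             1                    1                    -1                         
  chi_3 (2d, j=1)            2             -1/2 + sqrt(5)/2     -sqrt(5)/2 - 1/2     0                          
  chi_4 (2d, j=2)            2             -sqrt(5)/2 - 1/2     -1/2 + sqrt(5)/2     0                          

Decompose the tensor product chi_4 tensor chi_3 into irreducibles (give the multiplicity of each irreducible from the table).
chi_4 tensor chi_3 = chi_3 + chi_4 (all other irreducibles have multiplicity 0).

The character of a tensor product is the pointwise product (chi_4 * chi_3)(C) = chi_4(C) * chi_3(C):
  {e}: (2)*(2), {r^1, r^4}: (-sqrt(5)/2 - 1/2)*(-1/2 + sqrt(5)/2), {r^2, r^3}: (-1/2 + sqrt(5)/2)*(-sqrt(5)/2 - 1/2), {s, sr, ..., sr^4}: (0)*(0)
so (chi_4 * chi_3) takes values
  {e} -> 4, {r^1, r^4} -> -1, {r^2, r^3} -> -1, {s, sr, ..., sr^4} -> 0.
Now take the inner product of this character with each irreducible chi from the table, <chi_4*chi_3, chi> = (1/10) sum_C |C| (chi_4*chi_3)(C) conj(chi(C)):
  <chi_4*chi_3, chi_1> = (1/10)[1*(4)*conj(1) + 2*(-1)*conj(1) + 2*(-1)*conj(1) + 5*(0)*conj(1)]
      = (1/10)[(4) + (-2) + (-2) + (0)] = 0/10 = 0
  <chi_4*chi_3, chi_2> = (1/10)[1*(4)*conj(1) + 2*(-1)*conj(1) + 2*(-1)*conj(1) + 5*(0)*conj(-1)]
      = (1/10)[(4) + (-2) + (-2) + (0)] = 0/10 = 0
  <chi_4*chi_3, chi_3> = (1/10)[1*(4)*conj(2) + 2*(-1)*conj(-1/2 + sqrt(5)/2) + 2*(-1)*conj(-sqrt(5)/2 - 1/2) + 5*(0)*conj(0)]
      = (1/10)[(8) + (1 - sqrt(5)) + (1 + sqrt(5)) + (0)] = 10/10 = 1
  <chi_4*chi_3, chi_4> = (1/10)[1*(4)*conj(2) + 2*(-1)*conj(-sqrt(5)/2 - 1/2) + 2*(-1)*conj(-1/2 + sqrt(5)/2) + 5*(0)*conj(0)]
      = (1/10)[(8) + (1 + sqrt(5)) + (1 - sqrt(5)) + (0)] = 10/10 = 1
Hence the multiplicities are chi_3: 1, chi_4: 1. Dimension check: dim(chi_4)*dim(chi_3) = 2*2 = 4 and sum (mult * dim) = 1*2 + 1*2 = 4.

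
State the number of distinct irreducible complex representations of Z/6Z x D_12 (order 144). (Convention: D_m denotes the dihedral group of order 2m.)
54

Explanation: The number of irreducible complex representations of a finite group equals its number of conjugacy classes. For a direct product, #classes(G x H) = #classes(G) * #classes(H). Z/6Z has 6 classes (abelian), D_12 has 9 classes, so 6 * 9 = 54, so Z/6Z x D_12 (order 144) has exactly 54 irreducible complex representations.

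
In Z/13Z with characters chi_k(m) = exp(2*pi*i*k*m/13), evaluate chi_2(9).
chi_2(9) = zeta_13^18 = exp(10*I*pi/13)

Solution. chi_2(9) = zeta_13^(2*9) = zeta_13^18. Since zeta_13^13 = 1, this equals zeta_13^5 = exp(2*pi*i*5/13) = exp(10*I*pi/13).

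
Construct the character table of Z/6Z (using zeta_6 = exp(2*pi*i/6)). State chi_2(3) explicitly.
Character table of Z/6Z (irreps indexed chi_0,...,chi_5 with chi_k(m) = zeta_6^(k*m), zeta_6 = exp(2*pi*i/6)):
  irrep \ class  {0} (size 1)  {1} (size 1)    {2} (size 1)    {3} (size 1)  {4} (size 1)    {5} (size 1)  
  chi_0          1             1               1               1             1               1             
  chi_1          1             exp(I*pi/3)     exp(2*I*pi/3)   -1            exp(-2*I*pi/3)  exp(-I*pi/3)  
  chi_2          1             exp(2*I*pi/3)   exp(-2*I*pi/3)  1             exp(2*I*pi/3)   exp(-2*I*pi/3)
  chi_3          1             -1              1               -1            1               -1            
  chi_4          1             exp(-2*I*pi/3)  exp(2*I*pi/3)   1             exp(-2*I*pi/3)  exp(2*I*pi/3) 
  chi_5          1             exp(-I*pi/3)    exp(-2*I*pi/3)  -1            exp(2*I*pi/3)   exp(I*pi/3)   

Spot check: chi_2(3) = zeta_6^(2*3) = zeta_6^6 = 1.

Proof sketch: Z/6Z is abelian, so all 6 irreducible complex representations are 1-dimensional. They are given by chi_k(m) = zeta_6^(k*m) for k = 0,...,5. Row orthogonality: sum_m chi_k(m) conj(chi_l(m)) = 6 * [k = l].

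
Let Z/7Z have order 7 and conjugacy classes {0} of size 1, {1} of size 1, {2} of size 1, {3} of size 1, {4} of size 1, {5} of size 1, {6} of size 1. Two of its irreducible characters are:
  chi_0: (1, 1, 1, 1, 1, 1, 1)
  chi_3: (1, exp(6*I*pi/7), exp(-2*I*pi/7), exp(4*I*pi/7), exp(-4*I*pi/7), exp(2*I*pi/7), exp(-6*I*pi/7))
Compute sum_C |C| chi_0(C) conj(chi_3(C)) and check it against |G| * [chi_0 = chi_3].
Sum = 0; so <chi_0, chi_3> = 0 (distinct irreducibles are orthogonal).

Derivation: Compute term by term over conjugacy classes (|C| * chi_0(C) * conj(chi_3(C))):
  1*(1)*conj(1) + 1*(1)*conj(exp(6*I*pi/7)) + 1*(1)*conj(exp(-2*I*pi/7)) + 1*(1)*conj(exp(4*I*pi/7)) + 1*(1)*conj(exp(-4*I*pi/7)) + 1*(1)*conj(exp(2*I*pi/7)) + 1*(1)*conj(exp(-6*I*pi/7))
  = (1) + (exp(-6*I*pi/7)) + (exp(2*I*pi/7)) + (exp(-4*I*pi/7)) + (exp(4*I*pi/7)) + (exp(-2*I*pi/7)) + (exp(6*I*pi/7))
  = 0.
(Exp terms are combined using exp(i*s)*conj(exp(i*t)) = exp(i*(s-t)), and sums of them are collapsed using the identity that for every m > 1 the m distinct m-th roots of unity sum to 0, e.g. 1 + exp(2*I*pi/3) + exp(-2*I*pi/3) = 0.)
Dividing by |G| = 7 gives 0/7 = 0, matching the row-orthogonality relation <chi_0, chi_3> = [chi_0 = chi_3].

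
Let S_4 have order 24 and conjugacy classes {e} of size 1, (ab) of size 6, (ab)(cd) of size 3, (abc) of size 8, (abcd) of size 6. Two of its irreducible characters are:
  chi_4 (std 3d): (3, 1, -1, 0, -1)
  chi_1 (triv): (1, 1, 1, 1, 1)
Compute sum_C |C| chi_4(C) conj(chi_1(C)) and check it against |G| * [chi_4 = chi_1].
Sum = 0; so <chi_4, chi_1> = 0 (distinct irreducibles are orthogonal).

Why: Compute term by term over conjugacy classes (|C| * chi_4(C) * conj(chi_1(C))):
  1*(3)*conj(1) + 6*(1)*conj(1) + 3*(-1)*conj(1) + 8*(0)*conj(1) + 6*(-1)*conj(1)
  = (3) + (6) + (-3) + (0) + (-6)
  = 0.
Dividing by |G| = 24 gives 0/24 = 0, matching the row-orthogonality relation <chi_4, chi_1> = [chi_4 = chi_1].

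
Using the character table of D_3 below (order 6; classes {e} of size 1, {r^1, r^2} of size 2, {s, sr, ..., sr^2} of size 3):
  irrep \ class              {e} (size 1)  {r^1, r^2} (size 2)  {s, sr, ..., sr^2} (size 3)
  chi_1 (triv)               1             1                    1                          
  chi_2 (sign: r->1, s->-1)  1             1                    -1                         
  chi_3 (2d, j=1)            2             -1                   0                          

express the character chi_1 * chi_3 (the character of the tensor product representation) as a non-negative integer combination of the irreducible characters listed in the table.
chi_1 tensor chi_3 = chi_3 (all other irreducibles have multiplicity 0).

Why: The character of a tensor product is the pointwise product (chi_1 * chi_3)(C) = chi_1(C) * chi_3(C):
  {e}: (1)*(2), {r^1, r^2}: (1)*(-1), {s, sr, ..., sr^2}: (1)*(0)
so (chi_1 * chi_3) takes values
  {e} -> 2, {r^1, r^2} -> -1, {s, sr, ..., sr^2} -> 0.
Now take the inner product of this character with each irreducible chi from the table, <chi_1*chi_3, chi> = (1/6) sum_C |C| (chi_1*chi_3)(C) conj(chi(C)):
  <chi_1*chi_3, chi_1> = (1/6)[1*(2)*conj(1) + 2*(-1)*conj(1) + 3*(0)*conj(1)]
      = (1/6)[(2) + (-2) + (0)] = 0/6 = 0
  <chi_1*chi_3, chi_2> = (1/6)[1*(2)*conj(1) + 2*(-1)*conj(1) + 3*(0)*conj(-1)]
      = (1/6)[(2) + (-2) + (0)] = 0/6 = 0
  <chi_1*chi_3, chi_3> = (1/6)[1*(2)*conj(2) + 2*(-1)*conj(-1) + 3*(0)*conj(0)]
      = (1/6)[(4) + (2) + (0)] = 6/6 = 1
Hence the multiplicities are chi_3: 1. Dimension check: dim(chi_1)*dim(chi_3) = 1*2 = 2 and sum (mult * dim) = 1*2 = 2.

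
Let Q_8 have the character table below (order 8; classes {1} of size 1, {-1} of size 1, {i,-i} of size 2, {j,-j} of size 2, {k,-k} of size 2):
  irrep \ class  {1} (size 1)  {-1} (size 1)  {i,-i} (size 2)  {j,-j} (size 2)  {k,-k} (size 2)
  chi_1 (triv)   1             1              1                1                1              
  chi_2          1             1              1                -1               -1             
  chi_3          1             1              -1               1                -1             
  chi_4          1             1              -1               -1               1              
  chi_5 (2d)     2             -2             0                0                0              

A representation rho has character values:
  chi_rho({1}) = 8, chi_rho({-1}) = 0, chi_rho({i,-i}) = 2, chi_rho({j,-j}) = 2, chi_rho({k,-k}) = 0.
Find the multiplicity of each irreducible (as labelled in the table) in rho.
Multiplicities: chi_1: 2, chi_2: 1, chi_3: 1, chi_4: 0, chi_5: 2.

Explanation: Use <chi_rho, chi> = (1/|G|) sum_C |C| * chi_rho(C) * conj(chi(C)) with |G| = 8 for each irreducible chi in the table:
  <chi_rho, chi_1> = (1/8)[1*(8)*conj(1) + 1*(0)*conj(1) + 2*(2)*conj(1) + 2*(2)*conj(1) + 2*(0)*conj(1)]
      = (1/8)[(8) + (0) + (4) + (4) + (0)] = 16/8 = 2
  <chi_rho, chi_2> = (1/8)[1*(8)*conj(1) + 1*(0)*conj(1) + 2*(2)*conj(1) + 2*(2)*conj(-1) + 2*(0)*conj(-1)]
      = (1/8)[(8) + (0) + (4) + (-4) + (0)] = 8/8 = 1
  <chi_rho, chi_3> = (1/8)[1*(8)*conj(1) + 1*(0)*conj(1) + 2*(2)*conj(-1) + 2*(2)*conj(1) + 2*(0)*conj(-1)]
      = (1/8)[(8) + (0) + (-4) + (4) + (0)] = 8/8 = 1
  <chi_rho, chi_4> = (1/8)[1*(8)*conj(1) + 1*(0)*conj(1) + 2*(2)*conj(-1) + 2*(2)*conj(-1) + 2*(0)*conj(1)]
      = (1/8)[(8) + (0) + (-4) + (-4) + (0)] = 0/8 = 0
  <chi_rho, chi_5> = (1/8)[1*(8)*conj(2) + 1*(0)*conj(-2) + 2*(2)*conj(0) + 2*(2)*conj(0) + 2*(0)*conj(0)]
      = (1/8)[(16) + (0) + (0) + (0) + (0)] = 16/8 = 2
Dimension check: dim(rho) = sum (mult * dim) = 2*1 + 1*1 + 1*1 + 0*1 + 2*2 = 8 = chi_rho(e) = 8.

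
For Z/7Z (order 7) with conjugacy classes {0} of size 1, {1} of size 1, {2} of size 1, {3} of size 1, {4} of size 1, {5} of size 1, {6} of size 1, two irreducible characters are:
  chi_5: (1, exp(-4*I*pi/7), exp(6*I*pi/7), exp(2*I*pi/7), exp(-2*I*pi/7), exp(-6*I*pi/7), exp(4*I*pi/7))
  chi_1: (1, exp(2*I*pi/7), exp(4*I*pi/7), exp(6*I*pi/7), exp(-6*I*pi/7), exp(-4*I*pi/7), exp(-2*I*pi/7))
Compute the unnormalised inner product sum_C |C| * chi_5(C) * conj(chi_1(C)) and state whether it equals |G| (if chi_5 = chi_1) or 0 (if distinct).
Sum = 0; so <chi_5, chi_1> = 0 (distinct irreducibles are orthogonal).

Why: Compute term by term over conjugacy classes (|C| * chi_5(C) * conj(chi_1(C))):
  1*(1)*conj(1) + 1*(exp(-4*I*pi/7))*conj(exp(2*I*pi/7)) + 1*(exp(6*I*pi/7))*conj(exp(4*I*pi/7)) + 1*(exp(2*I*pi/7))*conj(exp(6*I*pi/7)) + 1*(exp(-2*I*pi/7))*conj(exp(-6*I*pi/7)) + 1*(exp(-6*I*pi/7))*conj(exp(-4*I*pi/7)) + 1*(exp(4*I*pi/7))*conj(exp(-2*I*pi/7))
  = (1) + (exp(-6*I*pi/7)) + (exp(2*I*pi/7)) + (exp(-4*I*pi/7)) + (exp(4*I*pi/7)) + (exp(-2*I*pi/7)) + (exp(6*I*pi/7))
  = 0.
(Exp terms are combined using exp(i*s)*conj(exp(i*t)) = exp(i*(s-t)), and sums of them are collapsed using the identity that for every m > 1 the m distinct m-th roots of unity sum to 0, e.g. 1 + exp(2*I*pi/3) + exp(-2*I*pi/3) = 0.)
Dividing by |G| = 7 gives 0/7 = 0, matching the row-orthogonality relation <chi_5, chi_1> = [chi_5 = chi_1].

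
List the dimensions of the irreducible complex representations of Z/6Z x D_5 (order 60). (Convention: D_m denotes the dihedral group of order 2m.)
Dimensions: 1, 1, 1, 1, 1, 1, 1, 1, 1, 1, 1, 1, 2, 2, 2, 2, 2, 2, 2, 2, 2, 2, 2, 2

Proof sketch: There are 24 irreducibles (= number of conjugacy classes). Their dimensions d_i satisfy sum d_i^2 = |G| = 60: 1 + 1 + 1 + 1 + 1 + 1 + 1 + 1 + 1 + 1 + 1 + 1 + 4 + 4 + 4 + 4 + 4 + 4 + 4 + 4 + 4 + 4 + 4 + 4 = 60. (For the product with Z/6Z: each of the 6 1-dim characters of Z/6Z tensors with each irrep of D_5, giving 6 copies of each D_5-dimension.)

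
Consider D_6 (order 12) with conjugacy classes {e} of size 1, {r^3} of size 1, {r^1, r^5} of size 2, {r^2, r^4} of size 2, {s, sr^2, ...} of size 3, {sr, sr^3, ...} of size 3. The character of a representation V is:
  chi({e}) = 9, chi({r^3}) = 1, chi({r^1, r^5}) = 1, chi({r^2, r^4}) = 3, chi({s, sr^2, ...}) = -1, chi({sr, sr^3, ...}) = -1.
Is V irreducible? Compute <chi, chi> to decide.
Not irreducible (reducible): <chi, chi> = 9 > 1.

Solution. <chi, chi> = (1/|G|) sum_C |C| * |chi(C)|^2 = (1/12)[1*|9|^2 + 1*|1|^2 + 2*|1|^2 + 2*|3|^2 + 3*|-1|^2 + 3*|-1|^2]
  = (1/12)[(81) + (1) + (2) + (18) + (3) + (3)] = 108/12 = 9.
A character is irreducible iff <chi, chi> = 1, so this representation is reducible.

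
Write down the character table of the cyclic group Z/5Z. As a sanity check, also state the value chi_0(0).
Character table of Z/5Z (irreps indexed chi_0,...,chi_4 with chi_k(m) = zeta_5^(k*m), zeta_5 = exp(2*pi*i/5)):
  irrep \ class  {0} (size 1)  {1} (size 1)    {2} (size 1)    {3} (size 1)    {4} (size 1)  
  chi_0          1             1               1               1               1             
  chi_1          1             exp(2*I*pi/5)   exp(4*I*pi/5)   exp(-4*I*pi/5)  exp(-2*I*pi/5)
  chi_2          1             exp(4*I*pi/5)   exp(-2*I*pi/5)  exp(2*I*pi/5)   exp(-4*I*pi/5)
  chi_3          1             exp(-4*I*pi/5)  exp(2*I*pi/5)   exp(-2*I*pi/5)  exp(4*I*pi/5) 
  chi_4          1             exp(-2*I*pi/5)  exp(-4*I*pi/5)  exp(4*I*pi/5)   exp(2*I*pi/5) 

Spot check: chi_0(0) = zeta_5^(0*0) = zeta_5^0 = 1.

Z/5Z is abelian, so all 5 irreducible complex representations are 1-dimensional. They are given by chi_k(m) = zeta_5^(k*m) for k = 0,...,4. Row orthogonality: sum_m chi_k(m) conj(chi_l(m)) = 5 * [k = l].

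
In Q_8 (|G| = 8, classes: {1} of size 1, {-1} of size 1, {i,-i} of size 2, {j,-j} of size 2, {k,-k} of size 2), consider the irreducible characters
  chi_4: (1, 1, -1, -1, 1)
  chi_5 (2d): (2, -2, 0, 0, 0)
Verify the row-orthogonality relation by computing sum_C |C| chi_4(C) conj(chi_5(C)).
Sum = 0; so <chi_4, chi_5> = 0 (distinct irreducibles are orthogonal).

Working: Compute term by term over conjugacy classes (|C| * chi_4(C) * conj(chi_5(C))):
  1*(1)*conj(2) + 1*(1)*conj(-2) + 2*(-1)*conj(0) + 2*(-1)*conj(0) + 2*(1)*conj(0)
  = (2) + (-2) + (0) + (0) + (0)
  = 0.
Dividing by |G| = 8 gives 0/8 = 0, matching the row-orthogonality relation <chi_4, chi_5> = [chi_4 = chi_5].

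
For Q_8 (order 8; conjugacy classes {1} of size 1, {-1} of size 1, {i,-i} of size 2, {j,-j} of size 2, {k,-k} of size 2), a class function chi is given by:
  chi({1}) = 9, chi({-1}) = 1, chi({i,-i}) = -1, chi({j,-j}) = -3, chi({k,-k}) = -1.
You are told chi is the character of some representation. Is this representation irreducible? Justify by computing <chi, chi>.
Not irreducible (reducible): <chi, chi> = 13 > 1.

Reasoning: <chi, chi> = (1/|G|) sum_C |C| * |chi(C)|^2 = (1/8)[1*|9|^2 + 1*|1|^2 + 2*|-1|^2 + 2*|-3|^2 + 2*|-1|^2]
  = (1/8)[(81) + (1) + (2) + (18) + (2)] = 104/8 = 13.
A character is irreducible iff <chi, chi> = 1, so this representation is reducible.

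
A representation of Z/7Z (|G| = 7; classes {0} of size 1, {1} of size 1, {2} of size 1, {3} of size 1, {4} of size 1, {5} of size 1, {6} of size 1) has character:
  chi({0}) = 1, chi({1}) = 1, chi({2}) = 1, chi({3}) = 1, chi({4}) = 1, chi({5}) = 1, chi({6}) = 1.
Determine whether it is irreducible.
Irreducible: <chi, chi> = 1.

Why: <chi, chi> = (1/|G|) sum_C |C| * |chi(C)|^2 = (1/7)[1*|1|^2 + 1*|1|^2 + 1*|1|^2 + 1*|1|^2 + 1*|1|^2 + 1*|1|^2 + 1*|1|^2]
  = (1/7)[(1) + (1) + (1) + (1) + (1) + (1) + (1)] = 7/7 = 1.
(Exp terms are combined using exp(i*s)*conj(exp(i*t)) = exp(i*(s-t)), and sums of them are collapsed using the identity that for every m > 1 the m distinct m-th roots of unity sum to 0, e.g. 1 + exp(2*I*pi/3) + exp(-2*I*pi/3) = 0.)
A character is irreducible iff <chi, chi> = 1, so this representation is irreducible.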